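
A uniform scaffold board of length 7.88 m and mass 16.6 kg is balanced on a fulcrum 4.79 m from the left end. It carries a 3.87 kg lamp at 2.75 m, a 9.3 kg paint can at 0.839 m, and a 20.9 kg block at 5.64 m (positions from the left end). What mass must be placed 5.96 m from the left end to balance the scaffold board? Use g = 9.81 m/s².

Take moments about the fulcrum (at 4.79 m from the left end).
Beam weight: 16.6 × 9.81 = 162.8 N down at 3.94 m → arm 0.85 m, τ = 162.8 × 0.85 = 138.4 N·m counterclockwise.
Lamp: 3.87 × 9.81 = 37.96 N down at 2.75 m → arm 2.04 m, τ = 37.96 × 2.04 = 77.44 N·m counterclockwise.
Paint can: 9.3 × 9.81 = 91.23 N down at 0.839 m → arm 3.951 m, τ = 91.23 × 3.951 = 360.4 N·m counterclockwise.
Block: 20.9 × 9.81 = 205 N down at 5.64 m → arm 0.85 m, τ = 205 × 0.85 = 174.2 N·m clockwise.
Net moment of known loads = 402 N·m counterclockwise.
An unknown mass m at 5.96 m has arm 1.17 m; its moment is m·g·1.17 clockwise.
Στ = 0 ⇒ m × 9.81 × 1.17 = 402 ⇒ m = 402 / (9.81 × 1.17) = 35 kg.

m ≈ 35 kg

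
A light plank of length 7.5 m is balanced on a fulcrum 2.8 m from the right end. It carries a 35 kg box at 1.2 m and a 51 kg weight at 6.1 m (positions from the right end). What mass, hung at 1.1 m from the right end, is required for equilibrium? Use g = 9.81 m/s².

About the fulcrum (at 2.8 m from the right end):
Box: 35 × 9.81 = 343.4 N down at 1.2 m → arm 1.6 m, τ = 343.4 × 1.6 = 549.4 N·m clockwise.
Weight: 51 × 9.81 = 500.3 N down at 6.1 m → arm 3.3 m, τ = 500.3 × 3.3 = 1651 N·m counterclockwise.
Net moment of known loads = 1102 N·m counterclockwise.
An unknown mass m at 1.1 m has arm 1.7 m; its moment is m·g·1.7 clockwise.
Στ = 0 ⇒ m × 9.81 × 1.7 = 1102 ⇒ m = 1102 / (9.81 × 1.7) = 66.1 kg.

m ≈ 66.1 kg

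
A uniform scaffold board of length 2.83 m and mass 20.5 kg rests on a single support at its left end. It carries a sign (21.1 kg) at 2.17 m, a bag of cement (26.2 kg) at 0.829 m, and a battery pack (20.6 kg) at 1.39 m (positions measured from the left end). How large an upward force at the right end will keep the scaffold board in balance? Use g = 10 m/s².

F ≈ 442 N

Sum moments about the left end (the unknown pivot reaction has zero arm there).
Beam weight: 20.5 × 10 = 205 N down at 1.415 m → arm 1.415 m, τ = 205 × 1.415 = 290.1 N·m clockwise.
Sign: 21.1 × 10 = 211 N down at 2.17 m → arm 2.17 m, τ = 211 × 2.17 = 457.9 N·m clockwise.
Bag of cement: 26.2 × 10 = 262 N down at 0.829 m → arm 0.829 m, τ = 262 × 0.829 = 217.2 N·m clockwise.
Battery pack: 20.6 × 10 = 206 N down at 1.39 m → arm 1.39 m, τ = 206 × 1.39 = 286.3 N·m clockwise.
Net moment of the loads = 1252 N·m clockwise.
The upward force F acts at the right end, arm 2.83 m, giving F × 2.83 counterclockwise.
Setting net torque to zero: F × 2.83 = 1252 → F = 1252 / 2.83 = 442 N.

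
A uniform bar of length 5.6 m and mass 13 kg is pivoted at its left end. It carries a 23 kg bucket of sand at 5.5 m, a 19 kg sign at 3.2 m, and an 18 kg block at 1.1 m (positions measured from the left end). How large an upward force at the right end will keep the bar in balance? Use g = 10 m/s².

F ≈ 435 N

Take moments about the left end.
Beam weight: 13 × 10 = 130 N down at 2.8 m → arm 2.8 m, τ = 130 × 2.8 = 364 N·m clockwise.
Bucket of sand: 23 × 10 = 230 N down at 5.5 m → arm 5.5 m, τ = 230 × 5.5 = 1265 N·m clockwise.
Sign: 19 × 10 = 190 N down at 3.2 m → arm 3.2 m, τ = 190 × 3.2 = 608 N·m clockwise.
Block: 18 × 10 = 180 N down at 1.1 m → arm 1.1 m, τ = 180 × 1.1 = 198 N·m clockwise.
Net moment of the loads = 2435 N·m clockwise.
The upward force F acts at the right end, arm 5.6 m, giving F × 5.6 counterclockwise.
Στ = 0 ⇒ F × 5.6 = 2435 ⇒ F = 2435 / 5.6 = 435 N.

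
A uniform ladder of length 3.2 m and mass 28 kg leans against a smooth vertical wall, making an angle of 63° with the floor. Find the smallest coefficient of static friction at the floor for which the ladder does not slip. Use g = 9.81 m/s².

Taking torques about the foot of the ladder:
Ladder weight 28×9.81 = 274.7 N acts at 1.6 m along the ladder; its horizontal arm is 1.6·cos63° = 0.7264 m → τ = 199.5 N·m clockwise.
Wall normal N acts horizontally at the top; its moment arm is the height L sinθ = 3.2·sin63° = 2.851 m, counterclockwise.
Setting net torque to zero: N × 2.851 = 199.5 → N = 69.98 N.
ΣFx = 0 ⇒ f = N_wall = 69.98 N. ΣFy = 0 ⇒ N_floor = 274.7 N.
μ_min = f / N_floor = 69.98 / 274.7 = 0.255.

μ_min ≈ 0.255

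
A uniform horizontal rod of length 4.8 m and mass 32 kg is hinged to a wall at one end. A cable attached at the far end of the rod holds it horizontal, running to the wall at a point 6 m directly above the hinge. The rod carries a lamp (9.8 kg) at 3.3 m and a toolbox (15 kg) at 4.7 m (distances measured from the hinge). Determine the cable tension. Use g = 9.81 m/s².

Taking torques about the hinge:
Beam weight: 32 × 9.81 = 313.9 N down at 2.4 m → arm 2.4 m, τ = 313.9 × 2.4 = 753.4 N·m clockwise.
Lamp: 9.8 × 9.81 = 96.14 N down at 3.3 m → arm 3.3 m, τ = 96.14 × 3.3 = 317.3 N·m clockwise.
Toolbox: 15 × 9.81 = 147.2 N down at 4.7 m → arm 4.7 m, τ = 147.2 × 4.7 = 691.8 N·m clockwise.
Total clockwise load moment = 1762 N·m.
The cable tension T acts at 4.8 m; only its component perpendicular to the rod, T sinθ, produces torque. sinθ = h/√(h²+d²) = 6/√(6²+4.8²) = 0.7809.
For rotational equilibrium, T × 4.8 × 0.7809 = 1762, so T = 1762 / 3.748 = 470 N.

T ≈ 470 N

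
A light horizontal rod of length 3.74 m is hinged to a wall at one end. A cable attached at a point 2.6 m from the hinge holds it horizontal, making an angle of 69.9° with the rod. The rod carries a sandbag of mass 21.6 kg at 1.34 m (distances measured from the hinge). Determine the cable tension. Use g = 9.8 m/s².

T ≈ 116 N

Taking torques about the hinge:
Sandbag: 21.6 × 9.8 = 211.7 N down at 1.34 m → arm 1.34 m, τ = 211.7 × 1.34 = 283.7 N·m clockwise.
Total clockwise load moment = 283.7 N·m.
The cable tension T acts at 2.6 m; only its component perpendicular to the rod, T sinθ, produces torque. sin 69.9° = 0.9391.
Setting net torque to zero: T × 2.6 × 0.9391 = 283.7 → T = 283.7 / 2.442 = 116 N.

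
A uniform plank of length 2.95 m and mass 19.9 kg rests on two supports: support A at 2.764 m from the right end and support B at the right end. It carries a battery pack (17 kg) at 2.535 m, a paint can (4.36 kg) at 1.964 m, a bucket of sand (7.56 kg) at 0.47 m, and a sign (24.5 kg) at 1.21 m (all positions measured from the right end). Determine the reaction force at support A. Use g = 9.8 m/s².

Sum moments about support B (its reaction then has zero moment arm).
Beam weight: 19.9 × 9.8 = 195 N down at 1.475 m → arm 1.475 m, τ = 195 × 1.475 = 287.6 N·m counterclockwise.
Battery pack: 17 × 9.8 = 166.6 N down at 2.535 m → arm 2.535 m, τ = 166.6 × 2.535 = 422.3 N·m counterclockwise.
Paint can: 4.36 × 9.8 = 42.73 N down at 1.964 m → arm 1.964 m, τ = 42.73 × 1.964 = 83.92 N·m counterclockwise.
Bucket of sand: 7.56 × 9.8 = 74.09 N down at 0.47 m → arm 0.47 m, τ = 74.09 × 0.47 = 34.82 N·m counterclockwise.
Sign: 24.5 × 9.8 = 240.1 N down at 1.21 m → arm 1.21 m, τ = 240.1 × 1.21 = 290.5 N·m counterclockwise.
Net load moment about support B = 1119 N·m counterclockwise.
Reaction R at support A is upward at 2.764 m, arm 2.764 m → moment R × 2.764 clockwise.
For rotational equilibrium, R × 2.764 = 1119, so R = 405 N.

R_A ≈ 405 N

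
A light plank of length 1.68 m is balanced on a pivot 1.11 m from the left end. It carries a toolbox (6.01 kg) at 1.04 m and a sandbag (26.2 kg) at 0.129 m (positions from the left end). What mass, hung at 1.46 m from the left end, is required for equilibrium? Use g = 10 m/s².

m ≈ 74.6 kg

Take moments about the pivot (at 1.11 m from the left end).
Toolbox: 6.01 × 10 = 60.1 N down at 1.04 m → arm 0.07 m, τ = 60.1 × 0.07 = 4.207 N·m counterclockwise.
Sandbag: 26.2 × 10 = 262 N down at 0.129 m → arm 0.981 m, τ = 262 × 0.981 = 257 N·m counterclockwise.
Net moment of known loads = 261.2 N·m counterclockwise.
An unknown mass m at 1.46 m has arm 0.35 m; its moment is m·g·0.35 clockwise.
For rotational equilibrium, m × 10 × 0.35 = 261.2, so m = 261.2 / (10 × 0.35) = 74.6 kg.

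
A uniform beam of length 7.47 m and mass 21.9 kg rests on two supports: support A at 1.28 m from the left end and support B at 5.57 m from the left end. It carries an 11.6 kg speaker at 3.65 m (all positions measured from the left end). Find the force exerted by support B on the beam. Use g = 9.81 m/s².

R_B ≈ 186 N

About support A:
Beam weight: 21.9 × 9.81 = 214.8 N down at 3.735 m → arm 2.455 m, τ = 214.8 × 2.455 = 527.3 N·m clockwise.
Speaker: 11.6 × 9.81 = 113.8 N down at 3.65 m → arm 2.37 m, τ = 113.8 × 2.37 = 269.7 N·m clockwise.
Net load moment about support A = 797 N·m clockwise.
Reaction R at support B is upward at 5.57 m, arm 4.29 m → moment R × 4.29 counterclockwise.
Στ = 0 ⇒ R × 4.29 = 797 ⇒ R = 186 N.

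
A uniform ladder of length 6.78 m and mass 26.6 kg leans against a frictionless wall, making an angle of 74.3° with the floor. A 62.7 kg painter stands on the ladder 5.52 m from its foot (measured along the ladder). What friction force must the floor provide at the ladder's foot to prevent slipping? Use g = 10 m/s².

f ≈ 181 N

Taking torques about the foot of the ladder:
Ladder weight 26.6×10 = 266 N acts at 3.39 m along the ladder; its horizontal arm is 3.39·cos74.3° = 0.9173 m → τ = 244 N·m clockwise.
Painter: 62.7×10 = 627 N at 5.52 m → arm 1.494 m → τ = 936.7 N·m clockwise.
Wall normal N acts horizontally at the top; its moment arm is the height L sinθ = 6.78·sin74.3° = 6.527 m, counterclockwise.
Στ = 0 ⇒ N × 6.527 = 1181 ⇒ N = 181 N.
ΣFx = 0: friction at the foot balances the wall's push, so f = N_wall = 181 N.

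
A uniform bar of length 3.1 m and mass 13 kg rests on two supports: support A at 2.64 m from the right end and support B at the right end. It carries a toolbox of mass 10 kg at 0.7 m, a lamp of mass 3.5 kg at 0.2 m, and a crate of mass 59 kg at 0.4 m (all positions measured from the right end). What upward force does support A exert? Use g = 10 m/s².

Taking torques about support B:
Beam weight: 13 × 10 = 130 N down at 1.55 m → arm 1.55 m, τ = 130 × 1.55 = 201.5 N·m counterclockwise.
Toolbox: 10 × 10 = 100 N down at 0.7 m → arm 0.7 m, τ = 100 × 0.7 = 70 N·m counterclockwise.
Lamp: 3.5 × 10 = 35 N down at 0.2 m → arm 0.2 m, τ = 35 × 0.2 = 7 N·m counterclockwise.
Crate: 59 × 10 = 590 N down at 0.4 m → arm 0.4 m, τ = 590 × 0.4 = 236 N·m counterclockwise.
Net load moment about support B = 514.5 N·m counterclockwise.
Reaction R at support A is upward at 2.64 m, arm 2.64 m → moment R × 2.64 clockwise.
Balancing moments: R × 2.64 = 514.5, giving R = 195 N.

R_A ≈ 195 N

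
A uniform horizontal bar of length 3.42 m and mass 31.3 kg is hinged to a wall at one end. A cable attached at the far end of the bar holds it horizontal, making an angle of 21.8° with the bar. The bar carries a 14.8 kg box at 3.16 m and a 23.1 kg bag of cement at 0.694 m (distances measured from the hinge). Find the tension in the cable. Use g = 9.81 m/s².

T ≈ 898 N

Choose the hinge as the axis so the unknown hinge reaction has zero arm there.
Beam weight: 31.3 × 9.81 = 307.1 N down at 1.71 m → arm 1.71 m, τ = 307.1 × 1.71 = 525.1 N·m clockwise.
Box: 14.8 × 9.81 = 145.2 N down at 3.16 m → arm 3.16 m, τ = 145.2 × 3.16 = 458.8 N·m clockwise.
Bag of cement: 23.1 × 9.81 = 226.6 N down at 0.694 m → arm 0.694 m, τ = 226.6 × 0.694 = 157.3 N·m clockwise.
Total clockwise load moment = 1141 N·m.
The cable tension T acts at 3.42 m; only its component perpendicular to the bar, T sinθ, produces torque. sin 21.8° = 0.3714.
Setting net torque to zero: T × 3.42 × 0.3714 = 1141 → T = 1141 / 1.27 = 898 N.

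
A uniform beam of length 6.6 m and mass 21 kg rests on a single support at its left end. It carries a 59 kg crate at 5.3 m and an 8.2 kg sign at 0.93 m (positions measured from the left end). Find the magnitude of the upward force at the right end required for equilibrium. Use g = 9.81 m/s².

F ≈ 579 N

Choose the left end as the axis so the unknown pivot reaction has zero arm there.
Beam weight: 21 × 9.81 = 206 N down at 3.3 m → arm 3.3 m, τ = 206 × 3.3 = 679.8 N·m clockwise.
Crate: 59 × 9.81 = 578.8 N down at 5.3 m → arm 5.3 m, τ = 578.8 × 5.3 = 3068 N·m clockwise.
Sign: 8.2 × 9.81 = 80.44 N down at 0.93 m → arm 0.93 m, τ = 80.44 × 0.93 = 74.81 N·m clockwise.
Net moment of the loads = 3823 N·m clockwise.
The upward force F acts at the right end, arm 6.6 m, giving F × 6.6 counterclockwise.
Balancing moments: F × 6.6 = 3823, giving F = 3823 / 6.6 = 579 N.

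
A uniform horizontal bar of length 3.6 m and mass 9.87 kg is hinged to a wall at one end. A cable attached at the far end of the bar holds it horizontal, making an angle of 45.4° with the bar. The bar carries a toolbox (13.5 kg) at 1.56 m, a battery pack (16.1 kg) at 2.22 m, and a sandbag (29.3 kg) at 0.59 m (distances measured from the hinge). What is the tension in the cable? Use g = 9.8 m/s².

T ≈ 351 N

Choose the hinge as the axis so the unknown hinge reaction has zero arm there.
Beam weight: 9.87 × 9.8 = 96.73 N down at 1.8 m → arm 1.8 m, τ = 96.73 × 1.8 = 174.1 N·m clockwise.
Toolbox: 13.5 × 9.8 = 132.3 N down at 1.56 m → arm 1.56 m, τ = 132.3 × 1.56 = 206.4 N·m clockwise.
Battery pack: 16.1 × 9.8 = 157.8 N down at 2.22 m → arm 2.22 m, τ = 157.8 × 2.22 = 350.3 N·m clockwise.
Sandbag: 29.3 × 9.8 = 287.1 N down at 0.59 m → arm 0.59 m, τ = 287.1 × 0.59 = 169.4 N·m clockwise.
Total clockwise load moment = 900.2 N·m.
The cable tension T acts at 3.6 m; only its component perpendicular to the bar, T sinθ, produces torque. sin 45.4° = 0.712.
Balancing moments: T × 3.6 × 0.712 = 900.2, giving T = 900.2 / 2.563 = 351 N.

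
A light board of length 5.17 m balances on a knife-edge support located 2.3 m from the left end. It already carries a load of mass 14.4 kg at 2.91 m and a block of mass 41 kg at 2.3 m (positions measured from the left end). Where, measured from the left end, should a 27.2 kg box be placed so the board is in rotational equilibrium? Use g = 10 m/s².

x ≈ 1.98 m from the left end

About the knife-edge support (at 2.3 m from the left end):
Load: 14.4 × 10 = 144 N down at 2.91 m → arm 0.61 m, τ = 144 × 0.61 = 87.84 N·m clockwise.
Block: acts at the knife-edge support, moment arm 0 → no torque.
Net moment of existing loads = 87.84 N·m clockwise.
The box weighs 27.2 × 10 = 272 N and must supply an equal counterclockwise moment, so its lever arm about the knife-edge support is 87.84 / 272 = 0.323 m.
That puts it at 2.3 − 0.323 = 1.98 m from the left end.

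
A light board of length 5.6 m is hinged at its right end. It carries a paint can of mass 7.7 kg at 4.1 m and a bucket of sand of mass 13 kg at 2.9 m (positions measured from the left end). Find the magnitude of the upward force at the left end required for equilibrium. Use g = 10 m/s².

F ≈ 83.3 N

About the right end:
Paint can: 7.7 × 10 = 77 N down at 4.1 m → arm 1.5 m, τ = 77 × 1.5 = 115.5 N·m counterclockwise.
Bucket of sand: 13 × 10 = 130 N down at 2.9 m → arm 2.7 m, τ = 130 × 2.7 = 351 N·m counterclockwise.
Net moment of the loads = 466.5 N·m counterclockwise.
The upward force F acts at the left end, arm 5.6 m, giving F × 5.6 clockwise.
For rotational equilibrium, F × 5.6 = 466.5, so F = 466.5 / 5.6 = 83.3 N.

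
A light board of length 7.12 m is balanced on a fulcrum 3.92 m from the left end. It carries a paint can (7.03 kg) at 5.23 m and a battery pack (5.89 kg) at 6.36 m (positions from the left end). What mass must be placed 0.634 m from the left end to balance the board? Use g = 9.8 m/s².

Taking torques about the fulcrum (at 3.92 m from the left end):
Paint can: 7.03 × 9.8 = 68.89 N down at 5.23 m → arm 1.31 m, τ = 68.89 × 1.31 = 90.25 N·m clockwise.
Battery pack: 5.89 × 9.8 = 57.72 N down at 6.36 m → arm 2.44 m, τ = 57.72 × 2.44 = 140.8 N·m clockwise.
Net moment of known loads = 231.1 N·m clockwise.
An unknown mass m at 0.634 m has arm 3.286 m; its moment is m·g·3.286 counterclockwise.
Balancing moments: m × 9.8 × 3.286 = 231.1, giving m = 231.1 / (9.8 × 3.286) = 7.18 kg.

m ≈ 7.18 kg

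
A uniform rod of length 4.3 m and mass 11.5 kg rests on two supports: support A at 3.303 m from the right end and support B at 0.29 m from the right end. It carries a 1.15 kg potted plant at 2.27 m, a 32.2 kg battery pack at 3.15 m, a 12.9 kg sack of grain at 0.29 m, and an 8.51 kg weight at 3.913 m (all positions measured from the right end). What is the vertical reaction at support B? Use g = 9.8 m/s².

R_B ≈ 173 N

Sum moments about support A (its reaction then has zero moment arm).
Beam weight: 11.5 × 9.8 = 112.7 N down at 2.15 m → arm 1.153 m, τ = 112.7 × 1.153 = 129.9 N·m clockwise.
Potted plant: 1.15 × 9.8 = 11.27 N down at 2.27 m → arm 1.033 m, τ = 11.27 × 1.033 = 11.64 N·m clockwise.
Battery pack: 32.2 × 9.8 = 315.6 N down at 3.15 m → arm 0.153 m, τ = 315.6 × 0.153 = 48.29 N·m clockwise.
Sack of grain: 12.9 × 9.8 = 126.4 N down at 0.29 m → arm 3.013 m, τ = 126.4 × 3.013 = 380.8 N·m clockwise.
Weight: 8.51 × 9.8 = 83.4 N down at 3.913 m → arm 0.61 m, τ = 83.4 × 0.61 = 50.87 N·m counterclockwise.
Net load moment about support A = 519.8 N·m clockwise.
Reaction R at support B is upward at 0.29 m, arm 3.013 m → moment R × 3.013 counterclockwise.
Balancing moments: R × 3.013 = 519.8, giving R = 173 N.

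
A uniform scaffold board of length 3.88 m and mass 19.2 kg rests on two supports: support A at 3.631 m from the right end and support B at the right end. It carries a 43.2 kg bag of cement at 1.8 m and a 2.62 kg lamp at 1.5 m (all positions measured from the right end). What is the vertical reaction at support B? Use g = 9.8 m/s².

R_B ≈ 316 N

Taking torques about support A:
Beam weight: 19.2 × 9.8 = 188.2 N down at 1.94 m → arm 1.691 m, τ = 188.2 × 1.691 = 318.2 N·m clockwise.
Bag of cement: 43.2 × 9.8 = 423.4 N down at 1.8 m → arm 1.831 m, τ = 423.4 × 1.831 = 775.2 N·m clockwise.
Lamp: 2.62 × 9.8 = 25.68 N down at 1.5 m → arm 2.131 m, τ = 25.68 × 2.131 = 54.72 N·m clockwise.
Net load moment about support A = 1148 N·m clockwise.
Reaction R at support B is upward at 0 m, arm 3.631 m → moment R × 3.631 counterclockwise.
For rotational equilibrium, R × 3.631 = 1148, so R = 316 N.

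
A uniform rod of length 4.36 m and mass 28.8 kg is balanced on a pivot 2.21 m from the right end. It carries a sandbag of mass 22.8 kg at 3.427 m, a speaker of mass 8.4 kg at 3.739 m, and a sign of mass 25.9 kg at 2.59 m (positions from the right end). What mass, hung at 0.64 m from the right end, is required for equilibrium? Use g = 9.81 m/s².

Taking torques about the pivot (at 2.21 m from the right end):
Beam weight: 28.8 × 9.81 = 282.5 N down at 2.18 m → arm 0.03 m, τ = 282.5 × 0.03 = 8.475 N·m clockwise.
Sandbag: 22.8 × 9.81 = 223.7 N down at 3.427 m → arm 1.217 m, τ = 223.7 × 1.217 = 272.2 N·m counterclockwise.
Speaker: 8.4 × 9.81 = 82.4 N down at 3.739 m → arm 1.529 m, τ = 82.4 × 1.529 = 126 N·m counterclockwise.
Sign: 25.9 × 9.81 = 254.1 N down at 2.59 m → arm 0.38 m, τ = 254.1 × 0.38 = 96.56 N·m counterclockwise.
Net moment of known loads = 486.3 N·m counterclockwise.
An unknown mass m at 0.64 m has arm 1.57 m; its moment is m·g·1.57 clockwise.
Setting net torque to zero: m × 9.81 × 1.57 = 486.3 → m = 486.3 / (9.81 × 1.57) = 31.6 kg.

m ≈ 31.6 kg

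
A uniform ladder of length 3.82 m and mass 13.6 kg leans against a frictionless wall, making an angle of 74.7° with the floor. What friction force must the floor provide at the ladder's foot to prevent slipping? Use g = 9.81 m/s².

Taking torques about the foot of the ladder:
Ladder weight 13.6×9.81 = 133.4 N acts at 1.91 m along the ladder; its horizontal arm is 1.91·cos74.7° = 0.504 m → τ = 67.23 N·m clockwise.
Wall normal N acts horizontally at the top; its moment arm is the height L sinθ = 3.82·sin74.7° = 3.685 m, counterclockwise.
Balancing moments: N × 3.685 = 67.23, giving N = 18.2 N.
ΣFx = 0: friction at the foot balances the wall's push, so f = N_wall = 18.2 N.

f ≈ 18.2 N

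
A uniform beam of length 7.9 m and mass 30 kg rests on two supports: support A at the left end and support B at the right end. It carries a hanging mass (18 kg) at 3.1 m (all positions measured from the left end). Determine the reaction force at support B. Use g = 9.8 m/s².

R_B ≈ 216 N

Sum moments about support A (its reaction then has zero moment arm).
Beam weight: 30 × 9.8 = 294 N down at 3.95 m → arm 3.95 m, τ = 294 × 3.95 = 1161 N·m clockwise.
Hanging mass: 18 × 9.8 = 176.4 N down at 3.1 m → arm 3.1 m, τ = 176.4 × 3.1 = 546.8 N·m clockwise.
Net load moment about support A = 1708 N·m clockwise.
Reaction R at support B is upward at 7.9 m, arm 7.9 m → moment R × 7.9 counterclockwise.
Setting net torque to zero: R × 7.9 = 1708 → R = 216 N.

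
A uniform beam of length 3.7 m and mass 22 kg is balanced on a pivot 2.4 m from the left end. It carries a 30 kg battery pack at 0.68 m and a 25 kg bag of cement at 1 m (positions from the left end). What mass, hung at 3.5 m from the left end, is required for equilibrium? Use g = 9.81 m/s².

Take moments about the pivot (at 2.4 m from the left end).
Beam weight: 22 × 9.81 = 215.8 N down at 1.85 m → arm 0.55 m, τ = 215.8 × 0.55 = 118.7 N·m counterclockwise.
Battery pack: 30 × 9.81 = 294.3 N down at 0.68 m → arm 1.72 m, τ = 294.3 × 1.72 = 506.2 N·m counterclockwise.
Bag of cement: 25 × 9.81 = 245.2 N down at 1 m → arm 1.4 m, τ = 245.2 × 1.4 = 343.3 N·m counterclockwise.
Net moment of known loads = 968.2 N·m counterclockwise.
An unknown mass m at 3.5 m has arm 1.1 m; its moment is m·g·1.1 clockwise.
Balancing moments: m × 9.81 × 1.1 = 968.2, giving m = 968.2 / (9.81 × 1.1) = 89.7 kg.

m ≈ 89.7 kg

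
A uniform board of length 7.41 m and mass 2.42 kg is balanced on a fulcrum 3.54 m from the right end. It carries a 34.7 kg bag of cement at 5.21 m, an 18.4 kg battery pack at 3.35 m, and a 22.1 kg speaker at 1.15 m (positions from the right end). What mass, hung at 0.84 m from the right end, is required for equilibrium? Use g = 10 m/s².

m ≈ 0.753 kg

About the fulcrum (at 3.54 m from the right end):
Beam weight: 2.42 × 10 = 24.2 N down at 3.705 m → arm 0.165 m, τ = 24.2 × 0.165 = 3.993 N·m counterclockwise.
Bag of cement: 34.7 × 10 = 347 N down at 5.21 m → arm 1.67 m, τ = 347 × 1.67 = 579.5 N·m counterclockwise.
Battery pack: 18.4 × 10 = 184 N down at 3.35 m → arm 0.19 m, τ = 184 × 0.19 = 34.96 N·m clockwise.
Speaker: 22.1 × 10 = 221 N down at 1.15 m → arm 2.39 m, τ = 221 × 2.39 = 528.2 N·m clockwise.
Net moment of known loads = 20.33 N·m counterclockwise.
An unknown mass m at 0.84 m has arm 2.7 m; its moment is m·g·2.7 clockwise.
Balancing moments: m × 10 × 2.7 = 20.33, giving m = 20.33 / (10 × 2.7) = 0.753 kg.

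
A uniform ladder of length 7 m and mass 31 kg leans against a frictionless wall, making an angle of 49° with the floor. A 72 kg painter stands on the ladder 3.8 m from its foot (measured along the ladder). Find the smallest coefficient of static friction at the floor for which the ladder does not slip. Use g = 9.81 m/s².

Choose the foot of the ladder as the axis so the floor normal and friction both act there and drop out.
Ladder weight 31×9.81 = 304.1 N acts at 3.5 m along the ladder; its horizontal arm is 3.5·cos49° = 2.296 m → τ = 698.2 N·m clockwise.
Painter: 72×9.81 = 706.3 N at 3.8 m → arm 2.493 m → τ = 1761 N·m clockwise.
Wall normal N acts horizontally at the top; its moment arm is the height L sinθ = 7·sin49° = 5.283 m, counterclockwise.
For rotational equilibrium, N × 5.283 = 2459, so N = 465.5 N.
ΣFx = 0 ⇒ f = N_wall = 465.5 N. ΣFy = 0 ⇒ N_floor = 1010 N.
μ_min = f / N_floor = 465.5 / 1010 = 0.461.

μ_min ≈ 0.461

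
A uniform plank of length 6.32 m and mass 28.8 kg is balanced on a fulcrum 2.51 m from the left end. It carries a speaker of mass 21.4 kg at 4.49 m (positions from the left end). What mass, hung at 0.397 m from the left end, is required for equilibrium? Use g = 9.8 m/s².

About the fulcrum (at 2.51 m from the left end):
Beam weight: 28.8 × 9.8 = 282.2 N down at 3.16 m → arm 0.65 m, τ = 282.2 × 0.65 = 183.4 N·m clockwise.
Speaker: 21.4 × 9.8 = 209.7 N down at 4.49 m → arm 1.98 m, τ = 209.7 × 1.98 = 415.2 N·m clockwise.
Net moment of known loads = 598.6 N·m clockwise.
An unknown mass m at 0.397 m has arm 2.113 m; its moment is m·g·2.113 counterclockwise.
Στ = 0 ⇒ m × 9.8 × 2.113 = 598.6 ⇒ m = 598.6 / (9.8 × 2.113) = 28.9 kg.

m ≈ 28.9 kg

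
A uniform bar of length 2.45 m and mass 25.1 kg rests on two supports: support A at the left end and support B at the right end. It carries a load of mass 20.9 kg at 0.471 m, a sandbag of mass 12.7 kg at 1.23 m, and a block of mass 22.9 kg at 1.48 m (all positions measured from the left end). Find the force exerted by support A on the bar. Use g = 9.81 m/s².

R_A ≈ 440 N

Taking torques about support B:
Beam weight: 25.1 × 9.81 = 246.2 N down at 1.225 m → arm 1.225 m, τ = 246.2 × 1.225 = 301.6 N·m counterclockwise.
Load: 20.9 × 9.81 = 205 N down at 0.471 m → arm 1.979 m, τ = 205 × 1.979 = 405.7 N·m counterclockwise.
Sandbag: 12.7 × 9.81 = 124.6 N down at 1.23 m → arm 1.22 m, τ = 124.6 × 1.22 = 152 N·m counterclockwise.
Block: 22.9 × 9.81 = 224.6 N down at 1.48 m → arm 0.97 m, τ = 224.6 × 0.97 = 217.9 N·m counterclockwise.
Net load moment about support B = 1077 N·m counterclockwise.
Reaction R at support A is upward at 0 m, arm 2.45 m → moment R × 2.45 clockwise.
Setting net torque to zero: R × 2.45 = 1077 → R = 440 N.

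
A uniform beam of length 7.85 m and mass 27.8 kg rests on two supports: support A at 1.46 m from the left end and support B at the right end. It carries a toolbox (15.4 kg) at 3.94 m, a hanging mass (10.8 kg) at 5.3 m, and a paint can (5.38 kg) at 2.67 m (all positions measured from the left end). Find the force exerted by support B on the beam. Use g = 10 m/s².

R_B ≈ 242 N

Choose support A as the axis so its reaction then has zero moment arm.
Beam weight: 27.8 × 10 = 278 N down at 3.925 m → arm 2.465 m, τ = 278 × 2.465 = 685.3 N·m clockwise.
Toolbox: 15.4 × 10 = 154 N down at 3.94 m → arm 2.48 m, τ = 154 × 2.48 = 381.9 N·m clockwise.
Hanging mass: 10.8 × 10 = 108 N down at 5.3 m → arm 3.84 m, τ = 108 × 3.84 = 414.7 N·m clockwise.
Paint can: 5.38 × 10 = 53.8 N down at 2.67 m → arm 1.21 m, τ = 53.8 × 1.21 = 65.1 N·m clockwise.
Net load moment about support A = 1547 N·m clockwise.
Reaction R at support B is upward at 7.85 m, arm 6.39 m → moment R × 6.39 counterclockwise.
For rotational equilibrium, R × 6.39 = 1547, so R = 242 N.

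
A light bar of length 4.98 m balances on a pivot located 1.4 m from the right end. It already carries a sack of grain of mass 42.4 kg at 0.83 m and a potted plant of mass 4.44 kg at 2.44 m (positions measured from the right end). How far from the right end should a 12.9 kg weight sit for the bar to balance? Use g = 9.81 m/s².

Taking torques about the pivot (at 1.4 m from the right end):
Sack of grain: 42.4 × 9.81 = 415.9 N down at 0.83 m → arm 0.57 m, τ = 415.9 × 0.57 = 237.1 N·m clockwise.
Potted plant: 4.44 × 9.81 = 43.56 N down at 2.44 m → arm 1.04 m, τ = 43.56 × 1.04 = 45.3 N·m counterclockwise.
Net moment of existing loads = 191.8 N·m clockwise.
The weight weighs 12.9 × 9.81 = 126.5 N and must supply an equal counterclockwise moment, so its lever arm about the pivot is 191.8 / 126.5 = 1.52 m.
That puts it at 1.4 + 1.52 = 2.92 m from the right end.

x ≈ 2.92 m from the right end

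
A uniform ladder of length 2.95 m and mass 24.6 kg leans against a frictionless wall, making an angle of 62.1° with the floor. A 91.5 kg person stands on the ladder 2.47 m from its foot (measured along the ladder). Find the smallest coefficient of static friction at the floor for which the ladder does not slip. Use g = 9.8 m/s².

μ_min ≈ 0.405

Sum moments about the foot of the ladder (the floor normal and friction both act there and drop out).
Ladder weight 24.6×9.8 = 241.1 N acts at 1.475 m along the ladder; its horizontal arm is 1.475·cos62.1° = 0.6902 m → τ = 166.4 N·m clockwise.
Person: 91.5×9.8 = 896.7 N at 2.47 m → arm 1.156 m → τ = 1037 N·m clockwise.
Wall normal N acts horizontally at the top; its moment arm is the height L sinθ = 2.95·sin62.1° = 2.607 m, counterclockwise.
Setting net torque to zero: N × 2.607 = 1203 → N = 461.4 N.
ΣFx = 0 ⇒ f = N_wall = 461.4 N. ΣFy = 0 ⇒ N_floor = 1138 N.
μ_min = f / N_floor = 461.4 / 1138 = 0.405.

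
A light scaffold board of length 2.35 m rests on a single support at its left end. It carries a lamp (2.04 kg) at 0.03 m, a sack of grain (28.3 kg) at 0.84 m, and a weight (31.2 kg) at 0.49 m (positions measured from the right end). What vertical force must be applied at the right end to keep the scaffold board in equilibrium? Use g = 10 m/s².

Choose the left end as the axis so the unknown pivot reaction has zero arm there.
Lamp: 2.04 × 10 = 20.4 N down at 0.03 m → arm 2.32 m, τ = 20.4 × 2.32 = 47.33 N·m clockwise.
Sack of grain: 28.3 × 10 = 283 N down at 0.84 m → arm 1.51 m, τ = 283 × 1.51 = 427.3 N·m clockwise.
Weight: 31.2 × 10 = 312 N down at 0.49 m → arm 1.86 m, τ = 312 × 1.86 = 580.3 N·m clockwise.
Net moment of the loads = 1055 N·m clockwise.
The upward force F acts at the right end, arm 2.35 m, giving F × 2.35 counterclockwise.
Στ = 0 ⇒ F × 2.35 = 1055 ⇒ F = 1055 / 2.35 = 449 N.

F ≈ 449 N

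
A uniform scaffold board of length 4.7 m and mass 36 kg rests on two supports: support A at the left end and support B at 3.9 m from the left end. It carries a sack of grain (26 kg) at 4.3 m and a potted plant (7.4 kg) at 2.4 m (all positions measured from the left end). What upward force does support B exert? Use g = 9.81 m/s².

Taking torques about support A:
Beam weight: 36 × 9.81 = 353.2 N down at 2.35 m → arm 2.35 m, τ = 353.2 × 2.35 = 830 N·m clockwise.
Sack of grain: 26 × 9.81 = 255.1 N down at 4.3 m → arm 4.3 m, τ = 255.1 × 4.3 = 1097 N·m clockwise.
Potted plant: 7.4 × 9.81 = 72.59 N down at 2.4 m → arm 2.4 m, τ = 72.59 × 2.4 = 174.2 N·m clockwise.
Net load moment about support A = 2101 N·m clockwise.
Reaction R at support B is upward at 3.9 m, arm 3.9 m → moment R × 3.9 counterclockwise.
Στ = 0 ⇒ R × 3.9 = 2101 ⇒ R = 539 N.

R_B ≈ 539 N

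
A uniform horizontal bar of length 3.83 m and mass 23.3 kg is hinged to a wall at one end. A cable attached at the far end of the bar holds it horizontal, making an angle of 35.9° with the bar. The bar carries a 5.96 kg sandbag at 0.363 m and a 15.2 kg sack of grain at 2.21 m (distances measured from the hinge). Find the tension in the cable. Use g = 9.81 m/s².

Taking torques about the hinge:
Beam weight: 23.3 × 9.81 = 228.6 N down at 1.915 m → arm 1.915 m, τ = 228.6 × 1.915 = 437.8 N·m clockwise.
Sandbag: 5.96 × 9.81 = 58.47 N down at 0.363 m → arm 0.363 m, τ = 58.47 × 0.363 = 21.22 N·m clockwise.
Sack of grain: 15.2 × 9.81 = 149.1 N down at 2.21 m → arm 2.21 m, τ = 149.1 × 2.21 = 329.5 N·m clockwise.
Total clockwise load moment = 788.5 N·m.
The cable tension T acts at 3.83 m; only its component perpendicular to the bar, T sinθ, produces torque. sin 35.9° = 0.5864.
Balancing moments: T × 3.83 × 0.5864 = 788.5, giving T = 788.5 / 2.246 = 351 N.

T ≈ 351 N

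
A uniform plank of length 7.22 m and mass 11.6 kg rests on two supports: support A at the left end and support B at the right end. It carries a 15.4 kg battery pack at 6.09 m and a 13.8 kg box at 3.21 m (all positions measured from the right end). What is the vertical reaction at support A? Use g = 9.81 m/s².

R_A ≈ 245 N

Sum moments about support B (its reaction then has zero moment arm).
Beam weight: 11.6 × 9.81 = 113.8 N down at 3.61 m → arm 3.61 m, τ = 113.8 × 3.61 = 410.8 N·m counterclockwise.
Battery pack: 15.4 × 9.81 = 151.1 N down at 6.09 m → arm 6.09 m, τ = 151.1 × 6.09 = 920.2 N·m counterclockwise.
Box: 13.8 × 9.81 = 135.4 N down at 3.21 m → arm 3.21 m, τ = 135.4 × 3.21 = 434.6 N·m counterclockwise.
Net load moment about support B = 1766 N·m counterclockwise.
Reaction R at support A is upward at 7.22 m, arm 7.22 m → moment R × 7.22 clockwise.
For rotational equilibrium, R × 7.22 = 1766, so R = 245 N.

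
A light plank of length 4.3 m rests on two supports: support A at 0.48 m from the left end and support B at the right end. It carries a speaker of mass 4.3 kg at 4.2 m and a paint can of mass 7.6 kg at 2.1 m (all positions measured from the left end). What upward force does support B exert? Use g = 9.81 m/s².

Take moments about support A.
Speaker: 4.3 × 9.81 = 42.18 N down at 4.2 m → arm 3.72 m, τ = 42.18 × 3.72 = 156.9 N·m clockwise.
Paint can: 7.6 × 9.81 = 74.56 N down at 2.1 m → arm 1.62 m, τ = 74.56 × 1.62 = 120.8 N·m clockwise.
Net load moment about support A = 277.7 N·m clockwise.
Reaction R at support B is upward at 4.3 m, arm 3.82 m → moment R × 3.82 counterclockwise.
Στ = 0 ⇒ R × 3.82 = 277.7 ⇒ R = 72.7 N.

R_B ≈ 72.7 N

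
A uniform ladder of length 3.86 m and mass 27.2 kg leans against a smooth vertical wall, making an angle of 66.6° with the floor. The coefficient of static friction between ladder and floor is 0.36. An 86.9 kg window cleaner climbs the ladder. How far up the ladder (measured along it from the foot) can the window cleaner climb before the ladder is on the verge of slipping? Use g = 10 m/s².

d ≈ 3.61 m

Take moments about the foot of the ladder.
Ladder weight 27.2×10 = 272 N acts at 1.93 m along the ladder; its horizontal arm is 1.93·cos66.6° = 0.7665 m → τ = 208.5 N·m clockwise.
Window cleaner weight 86.9×10 = 869 N at distance d → arm d·cos66.6° → τ = 869·d·0.3971 clockwise.
Wall normal N at the top has arm L sinθ = 3.543 m counterclockwise, so Στ = 0 gives N·3.543 = 208.5 + 345.1·d.
ΣFy = 0 ⇒ N_floor = 1141 N, so the maximum friction is μ_s·N_floor = 0.36×1141 = 410.8 N. ΣFx = 0 ⇒ N_wall = f, so at the slipping point N = 410.8 N.
Substituting: 410.8×3.543 = 208.5 + 345.1·d ⇒ d = (1455 − 208.5) / 345.1 = 3.61 m.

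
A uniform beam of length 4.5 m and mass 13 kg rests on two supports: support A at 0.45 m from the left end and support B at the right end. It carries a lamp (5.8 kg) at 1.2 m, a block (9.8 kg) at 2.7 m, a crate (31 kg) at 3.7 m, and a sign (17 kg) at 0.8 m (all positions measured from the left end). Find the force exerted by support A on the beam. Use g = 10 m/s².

Take moments about support B.
Beam weight: 13 × 10 = 130 N down at 2.25 m → arm 2.25 m, τ = 130 × 2.25 = 292.5 N·m counterclockwise.
Lamp: 5.8 × 10 = 58 N down at 1.2 m → arm 3.3 m, τ = 58 × 3.3 = 191.4 N·m counterclockwise.
Block: 9.8 × 10 = 98 N down at 2.7 m → arm 1.8 m, τ = 98 × 1.8 = 176.4 N·m counterclockwise.
Crate: 31 × 10 = 310 N down at 3.7 m → arm 0.8 m, τ = 310 × 0.8 = 248 N·m counterclockwise.
Sign: 17 × 10 = 170 N down at 0.8 m → arm 3.7 m, τ = 170 × 3.7 = 629 N·m counterclockwise.
Net load moment about support B = 1537 N·m counterclockwise.
Reaction R at support A is upward at 0.45 m, arm 4.05 m → moment R × 4.05 clockwise.
For rotational equilibrium, R × 4.05 = 1537, so R = 380 N.

R_A ≈ 380 N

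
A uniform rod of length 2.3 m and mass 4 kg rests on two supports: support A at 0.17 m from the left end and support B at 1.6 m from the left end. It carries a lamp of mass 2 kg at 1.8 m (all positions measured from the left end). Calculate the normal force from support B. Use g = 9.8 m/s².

Taking torques about support A:
Beam weight: 4 × 9.8 = 39.2 N down at 1.15 m → arm 0.98 m, τ = 39.2 × 0.98 = 38.42 N·m clockwise.
Lamp: 2 × 9.8 = 19.6 N down at 1.8 m → arm 1.63 m, τ = 19.6 × 1.63 = 31.95 N·m clockwise.
Net load moment about support A = 70.37 N·m clockwise.
Reaction R at support B is upward at 1.6 m, arm 1.43 m → moment R × 1.43 counterclockwise.
Balancing moments: R × 1.43 = 70.37, giving R = 49.2 N.

R_B ≈ 49.2 N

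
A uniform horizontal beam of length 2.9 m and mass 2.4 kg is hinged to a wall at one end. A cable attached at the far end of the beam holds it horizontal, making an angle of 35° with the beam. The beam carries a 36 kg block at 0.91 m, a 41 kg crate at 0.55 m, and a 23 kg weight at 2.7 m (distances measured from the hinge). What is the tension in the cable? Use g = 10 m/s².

About the hinge:
Beam weight: 2.4 × 10 = 24 N down at 1.45 m → arm 1.45 m, τ = 24 × 1.45 = 34.8 N·m clockwise.
Block: 36 × 10 = 360 N down at 0.91 m → arm 0.91 m, τ = 360 × 0.91 = 327.6 N·m clockwise.
Crate: 41 × 10 = 410 N down at 0.55 m → arm 0.55 m, τ = 410 × 0.55 = 225.5 N·m clockwise.
Weight: 23 × 10 = 230 N down at 2.7 m → arm 2.7 m, τ = 230 × 2.7 = 621 N·m clockwise.
Total clockwise load moment = 1209 N·m.
The cable tension T acts at 2.9 m; only its component perpendicular to the beam, T sinθ, produces torque. sin 35° = 0.5736.
Setting net torque to zero: T × 2.9 × 0.5736 = 1209 → T = 1209 / 1.663 = 727 N.

T ≈ 727 N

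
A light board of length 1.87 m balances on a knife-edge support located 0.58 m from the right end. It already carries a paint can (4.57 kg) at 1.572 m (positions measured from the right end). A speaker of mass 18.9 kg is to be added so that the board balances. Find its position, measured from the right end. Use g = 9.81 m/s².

Choose the knife-edge support (at 0.58 m from the right end) as the axis so the support reaction has zero arm there.
Paint can: 4.57 × 9.81 = 44.83 N down at 1.572 m → arm 0.992 m, τ = 44.83 × 0.992 = 44.47 N·m counterclockwise.
Net moment of existing loads = 44.47 N·m counterclockwise.
The speaker weighs 18.9 × 9.81 = 185.4 N and must supply an equal clockwise moment, so its lever arm about the knife-edge support is 44.47 / 185.4 = 0.24 m.
That puts it at 0.58 − 0.24 = 0.34 m from the right end.

x ≈ 0.34 m from the right end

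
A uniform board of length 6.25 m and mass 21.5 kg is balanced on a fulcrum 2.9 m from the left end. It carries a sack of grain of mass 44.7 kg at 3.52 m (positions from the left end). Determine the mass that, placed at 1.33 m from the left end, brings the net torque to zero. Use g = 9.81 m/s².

m ≈ 20.7 kg

Sum moments about the fulcrum (at 2.9 m from the left end) (the support reaction has zero arm there).
Beam weight: 21.5 × 9.81 = 210.9 N down at 3.125 m → arm 0.225 m, τ = 210.9 × 0.225 = 47.45 N·m clockwise.
Sack of grain: 44.7 × 9.81 = 438.5 N down at 3.52 m → arm 0.62 m, τ = 438.5 × 0.62 = 271.9 N·m clockwise.
Net moment of known loads = 319.3 N·m clockwise.
An unknown mass m at 1.33 m has arm 1.57 m; its moment is m·g·1.57 counterclockwise.
Στ = 0 ⇒ m × 9.81 × 1.57 = 319.3 ⇒ m = 319.3 / (9.81 × 1.57) = 20.7 kg.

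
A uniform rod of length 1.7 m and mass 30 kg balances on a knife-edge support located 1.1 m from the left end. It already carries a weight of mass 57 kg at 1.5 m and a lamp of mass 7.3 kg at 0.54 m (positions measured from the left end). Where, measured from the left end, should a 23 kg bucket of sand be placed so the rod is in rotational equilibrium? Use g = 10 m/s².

Sum moments about the knife-edge support (at 1.1 m from the left end) (the support reaction has zero arm there).
Beam weight: 30 × 10 = 300 N down at 0.85 m → arm 0.25 m, τ = 300 × 0.25 = 75 N·m counterclockwise.
Weight: 57 × 10 = 570 N down at 1.5 m → arm 0.4 m, τ = 570 × 0.4 = 228 N·m clockwise.
Lamp: 7.3 × 10 = 73 N down at 0.54 m → arm 0.56 m, τ = 73 × 0.56 = 40.88 N·m counterclockwise.
Net moment of existing loads = 112.1 N·m clockwise.
The bucket of sand weighs 23 × 10 = 230 N and must supply an equal counterclockwise moment, so its lever arm about the knife-edge support is 112.1 / 230 = 0.487 m.
That puts it at 1.1 − 0.487 = 0.613 m from the left end.

x ≈ 0.613 m from the left end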